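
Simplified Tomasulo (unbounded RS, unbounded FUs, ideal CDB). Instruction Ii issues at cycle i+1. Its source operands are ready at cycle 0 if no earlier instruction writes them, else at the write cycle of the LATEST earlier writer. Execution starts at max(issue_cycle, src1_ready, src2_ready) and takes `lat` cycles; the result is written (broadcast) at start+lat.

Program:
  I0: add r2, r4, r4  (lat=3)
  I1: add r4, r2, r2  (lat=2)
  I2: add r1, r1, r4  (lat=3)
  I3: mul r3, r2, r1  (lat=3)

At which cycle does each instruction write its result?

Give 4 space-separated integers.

I0 add r2: issue@1 deps=(None,None) exec_start@1 write@4
I1 add r4: issue@2 deps=(0,0) exec_start@4 write@6
I2 add r1: issue@3 deps=(None,1) exec_start@6 write@9
I3 mul r3: issue@4 deps=(0,2) exec_start@9 write@12

Answer: 4 6 9 12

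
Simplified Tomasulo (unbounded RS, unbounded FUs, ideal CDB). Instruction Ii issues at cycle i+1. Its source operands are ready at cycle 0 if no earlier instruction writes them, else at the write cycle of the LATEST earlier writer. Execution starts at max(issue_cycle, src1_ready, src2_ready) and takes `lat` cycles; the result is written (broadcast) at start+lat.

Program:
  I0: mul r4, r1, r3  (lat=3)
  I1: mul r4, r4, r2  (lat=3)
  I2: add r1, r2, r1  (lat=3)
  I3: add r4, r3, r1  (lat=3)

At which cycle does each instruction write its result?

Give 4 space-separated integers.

Answer: 4 7 6 9

Derivation:
I0 mul r4: issue@1 deps=(None,None) exec_start@1 write@4
I1 mul r4: issue@2 deps=(0,None) exec_start@4 write@7
I2 add r1: issue@3 deps=(None,None) exec_start@3 write@6
I3 add r4: issue@4 deps=(None,2) exec_start@6 write@9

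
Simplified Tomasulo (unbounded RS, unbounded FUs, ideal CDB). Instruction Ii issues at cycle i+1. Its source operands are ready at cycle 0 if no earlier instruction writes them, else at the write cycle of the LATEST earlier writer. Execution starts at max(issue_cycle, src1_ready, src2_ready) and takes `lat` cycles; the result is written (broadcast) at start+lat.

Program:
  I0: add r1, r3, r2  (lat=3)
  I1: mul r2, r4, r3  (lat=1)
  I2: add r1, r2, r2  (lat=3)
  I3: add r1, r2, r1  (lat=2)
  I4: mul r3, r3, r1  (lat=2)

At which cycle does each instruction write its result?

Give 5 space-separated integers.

Answer: 4 3 6 8 10

Derivation:
I0 add r1: issue@1 deps=(None,None) exec_start@1 write@4
I1 mul r2: issue@2 deps=(None,None) exec_start@2 write@3
I2 add r1: issue@3 deps=(1,1) exec_start@3 write@6
I3 add r1: issue@4 deps=(1,2) exec_start@6 write@8
I4 mul r3: issue@5 deps=(None,3) exec_start@8 write@10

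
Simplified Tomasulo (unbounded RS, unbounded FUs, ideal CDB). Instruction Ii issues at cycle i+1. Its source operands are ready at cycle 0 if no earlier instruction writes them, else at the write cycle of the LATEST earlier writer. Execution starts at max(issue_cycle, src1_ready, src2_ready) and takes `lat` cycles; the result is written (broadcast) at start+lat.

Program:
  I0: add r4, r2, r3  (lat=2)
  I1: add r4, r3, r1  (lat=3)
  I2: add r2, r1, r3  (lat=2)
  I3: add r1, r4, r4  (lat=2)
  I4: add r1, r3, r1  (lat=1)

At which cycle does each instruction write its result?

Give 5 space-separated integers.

Answer: 3 5 5 7 8

Derivation:
I0 add r4: issue@1 deps=(None,None) exec_start@1 write@3
I1 add r4: issue@2 deps=(None,None) exec_start@2 write@5
I2 add r2: issue@3 deps=(None,None) exec_start@3 write@5
I3 add r1: issue@4 deps=(1,1) exec_start@5 write@7
I4 add r1: issue@5 deps=(None,3) exec_start@7 write@8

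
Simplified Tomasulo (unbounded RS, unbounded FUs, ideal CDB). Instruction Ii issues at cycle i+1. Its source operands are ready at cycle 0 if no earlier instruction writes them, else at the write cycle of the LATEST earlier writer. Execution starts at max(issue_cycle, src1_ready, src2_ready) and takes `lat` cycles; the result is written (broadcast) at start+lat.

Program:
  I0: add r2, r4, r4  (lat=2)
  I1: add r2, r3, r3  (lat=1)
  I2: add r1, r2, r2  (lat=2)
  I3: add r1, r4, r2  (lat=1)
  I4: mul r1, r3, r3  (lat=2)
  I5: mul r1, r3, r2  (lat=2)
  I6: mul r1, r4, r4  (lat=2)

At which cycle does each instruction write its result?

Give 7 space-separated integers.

I0 add r2: issue@1 deps=(None,None) exec_start@1 write@3
I1 add r2: issue@2 deps=(None,None) exec_start@2 write@3
I2 add r1: issue@3 deps=(1,1) exec_start@3 write@5
I3 add r1: issue@4 deps=(None,1) exec_start@4 write@5
I4 mul r1: issue@5 deps=(None,None) exec_start@5 write@7
I5 mul r1: issue@6 deps=(None,1) exec_start@6 write@8
I6 mul r1: issue@7 deps=(None,None) exec_start@7 write@9

Answer: 3 3 5 5 7 8 9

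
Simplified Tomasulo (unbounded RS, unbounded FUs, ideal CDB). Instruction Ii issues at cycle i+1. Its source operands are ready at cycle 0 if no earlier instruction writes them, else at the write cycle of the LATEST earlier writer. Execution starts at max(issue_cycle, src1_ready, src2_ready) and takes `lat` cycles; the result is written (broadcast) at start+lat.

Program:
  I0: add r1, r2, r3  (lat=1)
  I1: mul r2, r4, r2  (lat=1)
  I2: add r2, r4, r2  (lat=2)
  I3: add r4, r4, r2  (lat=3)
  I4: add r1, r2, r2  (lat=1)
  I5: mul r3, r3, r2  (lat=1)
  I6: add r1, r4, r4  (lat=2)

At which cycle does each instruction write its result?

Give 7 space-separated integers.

Answer: 2 3 5 8 6 7 10

Derivation:
I0 add r1: issue@1 deps=(None,None) exec_start@1 write@2
I1 mul r2: issue@2 deps=(None,None) exec_start@2 write@3
I2 add r2: issue@3 deps=(None,1) exec_start@3 write@5
I3 add r4: issue@4 deps=(None,2) exec_start@5 write@8
I4 add r1: issue@5 deps=(2,2) exec_start@5 write@6
I5 mul r3: issue@6 deps=(None,2) exec_start@6 write@7
I6 add r1: issue@7 deps=(3,3) exec_start@8 write@10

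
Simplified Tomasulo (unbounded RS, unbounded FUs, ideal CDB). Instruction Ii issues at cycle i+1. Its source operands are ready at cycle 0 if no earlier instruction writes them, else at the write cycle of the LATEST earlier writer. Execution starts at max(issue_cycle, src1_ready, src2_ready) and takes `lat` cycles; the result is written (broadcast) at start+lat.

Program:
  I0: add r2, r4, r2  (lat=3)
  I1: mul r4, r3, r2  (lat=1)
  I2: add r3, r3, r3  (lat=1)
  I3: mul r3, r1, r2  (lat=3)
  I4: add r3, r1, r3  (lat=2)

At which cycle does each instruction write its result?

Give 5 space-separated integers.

I0 add r2: issue@1 deps=(None,None) exec_start@1 write@4
I1 mul r4: issue@2 deps=(None,0) exec_start@4 write@5
I2 add r3: issue@3 deps=(None,None) exec_start@3 write@4
I3 mul r3: issue@4 deps=(None,0) exec_start@4 write@7
I4 add r3: issue@5 deps=(None,3) exec_start@7 write@9

Answer: 4 5 4 7 9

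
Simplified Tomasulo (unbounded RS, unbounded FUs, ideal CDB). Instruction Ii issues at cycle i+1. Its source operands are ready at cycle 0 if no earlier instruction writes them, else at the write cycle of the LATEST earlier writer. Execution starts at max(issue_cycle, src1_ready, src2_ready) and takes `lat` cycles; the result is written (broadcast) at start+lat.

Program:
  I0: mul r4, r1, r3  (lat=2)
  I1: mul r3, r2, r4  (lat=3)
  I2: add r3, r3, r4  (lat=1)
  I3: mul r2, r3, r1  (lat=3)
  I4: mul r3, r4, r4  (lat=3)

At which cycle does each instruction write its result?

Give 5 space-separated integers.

I0 mul r4: issue@1 deps=(None,None) exec_start@1 write@3
I1 mul r3: issue@2 deps=(None,0) exec_start@3 write@6
I2 add r3: issue@3 deps=(1,0) exec_start@6 write@7
I3 mul r2: issue@4 deps=(2,None) exec_start@7 write@10
I4 mul r3: issue@5 deps=(0,0) exec_start@5 write@8

Answer: 3 6 7 10 8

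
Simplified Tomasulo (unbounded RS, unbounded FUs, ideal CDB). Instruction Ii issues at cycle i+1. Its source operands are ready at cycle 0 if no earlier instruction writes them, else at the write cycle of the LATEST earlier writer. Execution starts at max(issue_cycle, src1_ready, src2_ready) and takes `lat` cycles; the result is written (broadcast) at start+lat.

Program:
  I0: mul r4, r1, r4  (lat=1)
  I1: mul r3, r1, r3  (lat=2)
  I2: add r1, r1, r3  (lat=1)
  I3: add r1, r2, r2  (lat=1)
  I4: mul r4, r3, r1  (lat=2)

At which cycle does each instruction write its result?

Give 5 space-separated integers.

I0 mul r4: issue@1 deps=(None,None) exec_start@1 write@2
I1 mul r3: issue@2 deps=(None,None) exec_start@2 write@4
I2 add r1: issue@3 deps=(None,1) exec_start@4 write@5
I3 add r1: issue@4 deps=(None,None) exec_start@4 write@5
I4 mul r4: issue@5 deps=(1,3) exec_start@5 write@7

Answer: 2 4 5 5 7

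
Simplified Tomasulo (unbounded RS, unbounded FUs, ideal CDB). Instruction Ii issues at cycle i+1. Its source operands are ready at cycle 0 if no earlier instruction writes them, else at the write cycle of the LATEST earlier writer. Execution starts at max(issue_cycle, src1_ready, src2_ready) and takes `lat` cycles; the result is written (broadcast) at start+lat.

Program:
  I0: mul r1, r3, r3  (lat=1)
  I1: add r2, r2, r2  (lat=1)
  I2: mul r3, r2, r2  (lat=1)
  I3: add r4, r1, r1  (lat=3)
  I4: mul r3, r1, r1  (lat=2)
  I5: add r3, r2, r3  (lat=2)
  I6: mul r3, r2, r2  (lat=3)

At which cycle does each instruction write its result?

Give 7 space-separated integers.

I0 mul r1: issue@1 deps=(None,None) exec_start@1 write@2
I1 add r2: issue@2 deps=(None,None) exec_start@2 write@3
I2 mul r3: issue@3 deps=(1,1) exec_start@3 write@4
I3 add r4: issue@4 deps=(0,0) exec_start@4 write@7
I4 mul r3: issue@5 deps=(0,0) exec_start@5 write@7
I5 add r3: issue@6 deps=(1,4) exec_start@7 write@9
I6 mul r3: issue@7 deps=(1,1) exec_start@7 write@10

Answer: 2 3 4 7 7 9 10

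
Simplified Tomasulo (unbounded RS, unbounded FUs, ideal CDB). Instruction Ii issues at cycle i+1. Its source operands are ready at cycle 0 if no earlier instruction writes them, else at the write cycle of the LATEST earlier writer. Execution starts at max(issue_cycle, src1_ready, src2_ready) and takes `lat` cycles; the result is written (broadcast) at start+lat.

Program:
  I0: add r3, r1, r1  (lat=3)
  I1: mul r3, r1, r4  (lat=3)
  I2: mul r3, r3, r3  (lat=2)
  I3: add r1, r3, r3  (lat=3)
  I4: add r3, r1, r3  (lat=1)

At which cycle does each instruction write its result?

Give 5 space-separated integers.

Answer: 4 5 7 10 11

Derivation:
I0 add r3: issue@1 deps=(None,None) exec_start@1 write@4
I1 mul r3: issue@2 deps=(None,None) exec_start@2 write@5
I2 mul r3: issue@3 deps=(1,1) exec_start@5 write@7
I3 add r1: issue@4 deps=(2,2) exec_start@7 write@10
I4 add r3: issue@5 deps=(3,2) exec_start@10 write@11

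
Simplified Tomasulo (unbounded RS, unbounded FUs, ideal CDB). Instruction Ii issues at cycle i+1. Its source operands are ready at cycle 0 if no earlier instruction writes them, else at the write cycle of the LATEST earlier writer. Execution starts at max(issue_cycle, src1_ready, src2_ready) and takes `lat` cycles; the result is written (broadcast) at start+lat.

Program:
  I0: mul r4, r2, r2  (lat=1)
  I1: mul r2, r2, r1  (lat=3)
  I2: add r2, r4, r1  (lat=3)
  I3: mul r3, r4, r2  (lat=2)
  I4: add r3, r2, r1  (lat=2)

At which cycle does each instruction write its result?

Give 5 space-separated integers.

I0 mul r4: issue@1 deps=(None,None) exec_start@1 write@2
I1 mul r2: issue@2 deps=(None,None) exec_start@2 write@5
I2 add r2: issue@3 deps=(0,None) exec_start@3 write@6
I3 mul r3: issue@4 deps=(0,2) exec_start@6 write@8
I4 add r3: issue@5 deps=(2,None) exec_start@6 write@8

Answer: 2 5 6 8 8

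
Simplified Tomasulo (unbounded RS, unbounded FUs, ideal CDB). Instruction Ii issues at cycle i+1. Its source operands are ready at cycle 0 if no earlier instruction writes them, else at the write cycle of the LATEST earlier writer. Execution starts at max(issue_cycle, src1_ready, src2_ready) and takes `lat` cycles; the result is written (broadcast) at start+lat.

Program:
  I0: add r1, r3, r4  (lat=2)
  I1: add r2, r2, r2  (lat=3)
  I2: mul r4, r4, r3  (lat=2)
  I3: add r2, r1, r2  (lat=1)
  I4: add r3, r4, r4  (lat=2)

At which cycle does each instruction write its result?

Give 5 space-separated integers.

Answer: 3 5 5 6 7

Derivation:
I0 add r1: issue@1 deps=(None,None) exec_start@1 write@3
I1 add r2: issue@2 deps=(None,None) exec_start@2 write@5
I2 mul r4: issue@3 deps=(None,None) exec_start@3 write@5
I3 add r2: issue@4 deps=(0,1) exec_start@5 write@6
I4 add r3: issue@5 deps=(2,2) exec_start@5 write@7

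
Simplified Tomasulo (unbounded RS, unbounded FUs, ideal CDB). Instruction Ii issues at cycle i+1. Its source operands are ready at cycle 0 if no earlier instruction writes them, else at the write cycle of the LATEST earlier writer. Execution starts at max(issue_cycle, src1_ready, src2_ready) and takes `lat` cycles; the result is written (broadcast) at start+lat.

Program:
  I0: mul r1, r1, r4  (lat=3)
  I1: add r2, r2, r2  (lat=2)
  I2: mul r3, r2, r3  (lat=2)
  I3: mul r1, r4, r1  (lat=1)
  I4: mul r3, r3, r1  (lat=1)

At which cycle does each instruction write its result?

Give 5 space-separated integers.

I0 mul r1: issue@1 deps=(None,None) exec_start@1 write@4
I1 add r2: issue@2 deps=(None,None) exec_start@2 write@4
I2 mul r3: issue@3 deps=(1,None) exec_start@4 write@6
I3 mul r1: issue@4 deps=(None,0) exec_start@4 write@5
I4 mul r3: issue@5 deps=(2,3) exec_start@6 write@7

Answer: 4 4 6 5 7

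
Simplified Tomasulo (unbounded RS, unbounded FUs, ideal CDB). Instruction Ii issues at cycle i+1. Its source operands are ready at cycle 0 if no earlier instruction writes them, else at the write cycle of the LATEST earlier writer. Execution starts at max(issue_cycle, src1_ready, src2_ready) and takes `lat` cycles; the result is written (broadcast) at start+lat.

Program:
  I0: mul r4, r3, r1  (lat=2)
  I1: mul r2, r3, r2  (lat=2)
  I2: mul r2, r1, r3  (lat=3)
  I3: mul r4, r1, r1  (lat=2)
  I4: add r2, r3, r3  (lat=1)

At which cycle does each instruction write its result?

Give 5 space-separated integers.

I0 mul r4: issue@1 deps=(None,None) exec_start@1 write@3
I1 mul r2: issue@2 deps=(None,None) exec_start@2 write@4
I2 mul r2: issue@3 deps=(None,None) exec_start@3 write@6
I3 mul r4: issue@4 deps=(None,None) exec_start@4 write@6
I4 add r2: issue@5 deps=(None,None) exec_start@5 write@6

Answer: 3 4 6 6 6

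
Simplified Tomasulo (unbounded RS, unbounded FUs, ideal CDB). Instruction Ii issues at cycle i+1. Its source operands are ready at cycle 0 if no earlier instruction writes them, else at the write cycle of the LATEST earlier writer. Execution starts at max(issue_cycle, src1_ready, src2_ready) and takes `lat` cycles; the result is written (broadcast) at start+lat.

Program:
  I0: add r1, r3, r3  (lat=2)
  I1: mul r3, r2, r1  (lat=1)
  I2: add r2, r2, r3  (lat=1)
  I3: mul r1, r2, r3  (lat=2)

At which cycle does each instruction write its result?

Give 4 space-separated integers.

I0 add r1: issue@1 deps=(None,None) exec_start@1 write@3
I1 mul r3: issue@2 deps=(None,0) exec_start@3 write@4
I2 add r2: issue@3 deps=(None,1) exec_start@4 write@5
I3 mul r1: issue@4 deps=(2,1) exec_start@5 write@7

Answer: 3 4 5 7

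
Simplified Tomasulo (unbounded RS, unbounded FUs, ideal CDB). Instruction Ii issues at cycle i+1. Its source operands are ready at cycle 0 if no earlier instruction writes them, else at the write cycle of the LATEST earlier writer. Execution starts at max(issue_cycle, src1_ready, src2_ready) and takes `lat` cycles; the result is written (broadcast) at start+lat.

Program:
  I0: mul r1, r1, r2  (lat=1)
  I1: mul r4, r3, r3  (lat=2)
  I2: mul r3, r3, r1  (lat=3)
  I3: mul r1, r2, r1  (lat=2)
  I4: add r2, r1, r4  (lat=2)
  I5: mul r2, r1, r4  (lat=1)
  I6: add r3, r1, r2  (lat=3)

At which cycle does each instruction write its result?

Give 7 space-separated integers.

I0 mul r1: issue@1 deps=(None,None) exec_start@1 write@2
I1 mul r4: issue@2 deps=(None,None) exec_start@2 write@4
I2 mul r3: issue@3 deps=(None,0) exec_start@3 write@6
I3 mul r1: issue@4 deps=(None,0) exec_start@4 write@6
I4 add r2: issue@5 deps=(3,1) exec_start@6 write@8
I5 mul r2: issue@6 deps=(3,1) exec_start@6 write@7
I6 add r3: issue@7 deps=(3,5) exec_start@7 write@10

Answer: 2 4 6 6 8 7 10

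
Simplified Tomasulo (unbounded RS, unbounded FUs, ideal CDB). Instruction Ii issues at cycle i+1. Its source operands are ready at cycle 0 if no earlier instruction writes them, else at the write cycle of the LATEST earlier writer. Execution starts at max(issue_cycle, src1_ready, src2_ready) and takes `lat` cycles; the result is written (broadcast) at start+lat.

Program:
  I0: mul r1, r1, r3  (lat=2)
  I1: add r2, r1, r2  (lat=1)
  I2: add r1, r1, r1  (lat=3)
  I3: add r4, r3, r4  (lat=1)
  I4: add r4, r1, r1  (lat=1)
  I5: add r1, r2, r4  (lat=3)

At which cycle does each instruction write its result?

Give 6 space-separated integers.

I0 mul r1: issue@1 deps=(None,None) exec_start@1 write@3
I1 add r2: issue@2 deps=(0,None) exec_start@3 write@4
I2 add r1: issue@3 deps=(0,0) exec_start@3 write@6
I3 add r4: issue@4 deps=(None,None) exec_start@4 write@5
I4 add r4: issue@5 deps=(2,2) exec_start@6 write@7
I5 add r1: issue@6 deps=(1,4) exec_start@7 write@10

Answer: 3 4 6 5 7 10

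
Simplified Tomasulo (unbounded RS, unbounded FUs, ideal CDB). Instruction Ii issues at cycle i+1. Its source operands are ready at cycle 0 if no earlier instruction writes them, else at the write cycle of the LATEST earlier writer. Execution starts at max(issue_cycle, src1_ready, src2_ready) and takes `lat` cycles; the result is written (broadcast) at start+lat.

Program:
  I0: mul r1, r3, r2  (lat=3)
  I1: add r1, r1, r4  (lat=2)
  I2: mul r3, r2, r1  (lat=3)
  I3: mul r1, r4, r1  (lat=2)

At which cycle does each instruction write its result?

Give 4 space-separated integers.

Answer: 4 6 9 8

Derivation:
I0 mul r1: issue@1 deps=(None,None) exec_start@1 write@4
I1 add r1: issue@2 deps=(0,None) exec_start@4 write@6
I2 mul r3: issue@3 deps=(None,1) exec_start@6 write@9
I3 mul r1: issue@4 deps=(None,1) exec_start@6 write@8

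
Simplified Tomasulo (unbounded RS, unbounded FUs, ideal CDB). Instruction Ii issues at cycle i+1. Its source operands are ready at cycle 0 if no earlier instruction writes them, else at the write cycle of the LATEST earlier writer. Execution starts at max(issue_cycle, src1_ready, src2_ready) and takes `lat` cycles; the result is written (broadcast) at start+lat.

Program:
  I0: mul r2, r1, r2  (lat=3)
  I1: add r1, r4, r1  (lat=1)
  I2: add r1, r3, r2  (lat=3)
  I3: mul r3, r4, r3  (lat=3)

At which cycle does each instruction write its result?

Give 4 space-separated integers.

Answer: 4 3 7 7

Derivation:
I0 mul r2: issue@1 deps=(None,None) exec_start@1 write@4
I1 add r1: issue@2 deps=(None,None) exec_start@2 write@3
I2 add r1: issue@3 deps=(None,0) exec_start@4 write@7
I3 mul r3: issue@4 deps=(None,None) exec_start@4 write@7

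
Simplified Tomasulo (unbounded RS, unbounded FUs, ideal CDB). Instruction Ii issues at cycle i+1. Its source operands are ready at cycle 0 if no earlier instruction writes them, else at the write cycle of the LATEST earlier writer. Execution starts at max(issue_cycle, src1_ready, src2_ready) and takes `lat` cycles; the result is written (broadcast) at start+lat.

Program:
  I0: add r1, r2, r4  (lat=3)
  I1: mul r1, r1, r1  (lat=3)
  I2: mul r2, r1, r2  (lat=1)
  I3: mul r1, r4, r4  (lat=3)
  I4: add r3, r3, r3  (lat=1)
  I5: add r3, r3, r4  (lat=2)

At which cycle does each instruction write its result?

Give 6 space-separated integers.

I0 add r1: issue@1 deps=(None,None) exec_start@1 write@4
I1 mul r1: issue@2 deps=(0,0) exec_start@4 write@7
I2 mul r2: issue@3 deps=(1,None) exec_start@7 write@8
I3 mul r1: issue@4 deps=(None,None) exec_start@4 write@7
I4 add r3: issue@5 deps=(None,None) exec_start@5 write@6
I5 add r3: issue@6 deps=(4,None) exec_start@6 write@8

Answer: 4 7 8 7 6 8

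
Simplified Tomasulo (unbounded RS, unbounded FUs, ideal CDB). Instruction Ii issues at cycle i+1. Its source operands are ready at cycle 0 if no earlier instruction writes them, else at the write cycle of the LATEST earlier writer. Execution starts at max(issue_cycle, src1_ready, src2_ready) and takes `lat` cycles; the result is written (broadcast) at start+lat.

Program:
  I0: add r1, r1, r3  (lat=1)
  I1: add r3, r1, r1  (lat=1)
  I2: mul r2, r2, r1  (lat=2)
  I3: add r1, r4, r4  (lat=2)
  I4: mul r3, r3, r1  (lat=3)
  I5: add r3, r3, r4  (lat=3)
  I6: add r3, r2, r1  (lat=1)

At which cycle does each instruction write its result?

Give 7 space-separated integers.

Answer: 2 3 5 6 9 12 8

Derivation:
I0 add r1: issue@1 deps=(None,None) exec_start@1 write@2
I1 add r3: issue@2 deps=(0,0) exec_start@2 write@3
I2 mul r2: issue@3 deps=(None,0) exec_start@3 write@5
I3 add r1: issue@4 deps=(None,None) exec_start@4 write@6
I4 mul r3: issue@5 deps=(1,3) exec_start@6 write@9
I5 add r3: issue@6 deps=(4,None) exec_start@9 write@12
I6 add r3: issue@7 deps=(2,3) exec_start@7 write@8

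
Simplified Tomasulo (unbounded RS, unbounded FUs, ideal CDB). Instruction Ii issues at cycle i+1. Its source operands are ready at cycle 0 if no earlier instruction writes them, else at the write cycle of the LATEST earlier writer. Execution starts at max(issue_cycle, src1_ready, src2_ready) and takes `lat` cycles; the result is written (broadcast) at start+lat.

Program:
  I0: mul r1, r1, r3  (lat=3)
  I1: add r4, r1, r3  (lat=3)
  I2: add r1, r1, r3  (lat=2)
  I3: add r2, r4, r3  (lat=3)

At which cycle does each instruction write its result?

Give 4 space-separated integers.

Answer: 4 7 6 10

Derivation:
I0 mul r1: issue@1 deps=(None,None) exec_start@1 write@4
I1 add r4: issue@2 deps=(0,None) exec_start@4 write@7
I2 add r1: issue@3 deps=(0,None) exec_start@4 write@6
I3 add r2: issue@4 deps=(1,None) exec_start@7 write@10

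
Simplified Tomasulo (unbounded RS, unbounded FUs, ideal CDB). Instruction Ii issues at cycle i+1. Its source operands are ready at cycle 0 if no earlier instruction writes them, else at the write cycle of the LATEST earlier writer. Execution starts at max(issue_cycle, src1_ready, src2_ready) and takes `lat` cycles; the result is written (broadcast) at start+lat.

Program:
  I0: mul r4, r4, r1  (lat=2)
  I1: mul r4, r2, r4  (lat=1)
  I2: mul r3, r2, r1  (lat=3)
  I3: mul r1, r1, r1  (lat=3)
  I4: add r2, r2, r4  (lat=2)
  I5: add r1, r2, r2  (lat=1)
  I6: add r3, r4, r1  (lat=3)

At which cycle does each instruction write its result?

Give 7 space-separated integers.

I0 mul r4: issue@1 deps=(None,None) exec_start@1 write@3
I1 mul r4: issue@2 deps=(None,0) exec_start@3 write@4
I2 mul r3: issue@3 deps=(None,None) exec_start@3 write@6
I3 mul r1: issue@4 deps=(None,None) exec_start@4 write@7
I4 add r2: issue@5 deps=(None,1) exec_start@5 write@7
I5 add r1: issue@6 deps=(4,4) exec_start@7 write@8
I6 add r3: issue@7 deps=(1,5) exec_start@8 write@11

Answer: 3 4 6 7 7 8 11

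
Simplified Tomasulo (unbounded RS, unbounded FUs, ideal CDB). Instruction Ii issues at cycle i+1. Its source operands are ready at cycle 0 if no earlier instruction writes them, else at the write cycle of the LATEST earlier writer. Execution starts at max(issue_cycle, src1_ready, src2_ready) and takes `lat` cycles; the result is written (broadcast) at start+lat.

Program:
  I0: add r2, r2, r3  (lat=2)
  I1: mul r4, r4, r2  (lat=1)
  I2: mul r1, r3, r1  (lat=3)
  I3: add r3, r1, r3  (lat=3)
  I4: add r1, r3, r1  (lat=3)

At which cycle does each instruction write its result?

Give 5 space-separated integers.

I0 add r2: issue@1 deps=(None,None) exec_start@1 write@3
I1 mul r4: issue@2 deps=(None,0) exec_start@3 write@4
I2 mul r1: issue@3 deps=(None,None) exec_start@3 write@6
I3 add r3: issue@4 deps=(2,None) exec_start@6 write@9
I4 add r1: issue@5 deps=(3,2) exec_start@9 write@12

Answer: 3 4 6 9 12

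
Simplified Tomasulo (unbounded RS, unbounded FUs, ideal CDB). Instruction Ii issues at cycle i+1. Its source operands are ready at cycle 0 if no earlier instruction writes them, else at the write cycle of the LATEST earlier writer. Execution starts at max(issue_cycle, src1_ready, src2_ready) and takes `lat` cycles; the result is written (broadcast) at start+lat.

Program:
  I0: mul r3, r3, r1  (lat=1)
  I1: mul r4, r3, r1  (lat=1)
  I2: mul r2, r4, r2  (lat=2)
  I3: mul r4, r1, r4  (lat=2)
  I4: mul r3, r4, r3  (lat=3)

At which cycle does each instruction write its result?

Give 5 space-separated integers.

I0 mul r3: issue@1 deps=(None,None) exec_start@1 write@2
I1 mul r4: issue@2 deps=(0,None) exec_start@2 write@3
I2 mul r2: issue@3 deps=(1,None) exec_start@3 write@5
I3 mul r4: issue@4 deps=(None,1) exec_start@4 write@6
I4 mul r3: issue@5 deps=(3,0) exec_start@6 write@9

Answer: 2 3 5 6 9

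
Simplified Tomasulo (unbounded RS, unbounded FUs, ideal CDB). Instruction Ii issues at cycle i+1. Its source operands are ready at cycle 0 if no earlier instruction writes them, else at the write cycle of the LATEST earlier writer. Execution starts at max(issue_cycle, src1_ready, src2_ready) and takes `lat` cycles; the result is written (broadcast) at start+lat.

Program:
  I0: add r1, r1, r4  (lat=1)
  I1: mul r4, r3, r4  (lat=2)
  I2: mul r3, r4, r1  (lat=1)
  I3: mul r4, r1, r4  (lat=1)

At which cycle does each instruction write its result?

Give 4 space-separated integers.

I0 add r1: issue@1 deps=(None,None) exec_start@1 write@2
I1 mul r4: issue@2 deps=(None,None) exec_start@2 write@4
I2 mul r3: issue@3 deps=(1,0) exec_start@4 write@5
I3 mul r4: issue@4 deps=(0,1) exec_start@4 write@5

Answer: 2 4 5 5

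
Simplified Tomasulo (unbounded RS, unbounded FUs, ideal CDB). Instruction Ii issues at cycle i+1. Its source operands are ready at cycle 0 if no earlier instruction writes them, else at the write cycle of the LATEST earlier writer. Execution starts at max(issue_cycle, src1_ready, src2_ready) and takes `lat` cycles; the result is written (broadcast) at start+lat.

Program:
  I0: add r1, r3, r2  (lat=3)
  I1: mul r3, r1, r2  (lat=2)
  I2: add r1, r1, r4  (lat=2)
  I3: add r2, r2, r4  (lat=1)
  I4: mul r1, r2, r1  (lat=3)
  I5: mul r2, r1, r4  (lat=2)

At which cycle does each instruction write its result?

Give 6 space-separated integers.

I0 add r1: issue@1 deps=(None,None) exec_start@1 write@4
I1 mul r3: issue@2 deps=(0,None) exec_start@4 write@6
I2 add r1: issue@3 deps=(0,None) exec_start@4 write@6
I3 add r2: issue@4 deps=(None,None) exec_start@4 write@5
I4 mul r1: issue@5 deps=(3,2) exec_start@6 write@9
I5 mul r2: issue@6 deps=(4,None) exec_start@9 write@11

Answer: 4 6 6 5 9 11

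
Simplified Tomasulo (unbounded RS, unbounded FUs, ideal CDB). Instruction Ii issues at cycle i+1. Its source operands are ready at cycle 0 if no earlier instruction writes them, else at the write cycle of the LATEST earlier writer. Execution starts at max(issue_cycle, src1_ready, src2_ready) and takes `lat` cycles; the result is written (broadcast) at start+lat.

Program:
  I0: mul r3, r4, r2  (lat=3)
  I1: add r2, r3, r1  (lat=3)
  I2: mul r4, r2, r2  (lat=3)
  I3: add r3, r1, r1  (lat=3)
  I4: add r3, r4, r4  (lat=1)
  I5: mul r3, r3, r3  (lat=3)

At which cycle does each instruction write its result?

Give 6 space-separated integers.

Answer: 4 7 10 7 11 14

Derivation:
I0 mul r3: issue@1 deps=(None,None) exec_start@1 write@4
I1 add r2: issue@2 deps=(0,None) exec_start@4 write@7
I2 mul r4: issue@3 deps=(1,1) exec_start@7 write@10
I3 add r3: issue@4 deps=(None,None) exec_start@4 write@7
I4 add r3: issue@5 deps=(2,2) exec_start@10 write@11
I5 mul r3: issue@6 deps=(4,4) exec_start@11 write@14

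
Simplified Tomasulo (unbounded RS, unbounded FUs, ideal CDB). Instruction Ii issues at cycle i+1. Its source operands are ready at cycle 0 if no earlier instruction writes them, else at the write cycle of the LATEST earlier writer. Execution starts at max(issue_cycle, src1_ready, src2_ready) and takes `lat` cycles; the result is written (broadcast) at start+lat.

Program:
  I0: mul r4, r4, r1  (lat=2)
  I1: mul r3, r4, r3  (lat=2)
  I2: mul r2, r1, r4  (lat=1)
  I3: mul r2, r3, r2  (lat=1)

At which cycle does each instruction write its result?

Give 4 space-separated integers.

I0 mul r4: issue@1 deps=(None,None) exec_start@1 write@3
I1 mul r3: issue@2 deps=(0,None) exec_start@3 write@5
I2 mul r2: issue@3 deps=(None,0) exec_start@3 write@4
I3 mul r2: issue@4 deps=(1,2) exec_start@5 write@6

Answer: 3 5 4 6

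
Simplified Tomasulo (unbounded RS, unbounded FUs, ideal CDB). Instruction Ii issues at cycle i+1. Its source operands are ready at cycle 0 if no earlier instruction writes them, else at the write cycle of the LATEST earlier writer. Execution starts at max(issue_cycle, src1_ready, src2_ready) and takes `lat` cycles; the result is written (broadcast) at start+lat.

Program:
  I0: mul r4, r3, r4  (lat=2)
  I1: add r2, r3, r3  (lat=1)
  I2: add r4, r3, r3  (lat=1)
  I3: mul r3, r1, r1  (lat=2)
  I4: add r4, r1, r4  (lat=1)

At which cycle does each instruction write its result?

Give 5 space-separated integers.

Answer: 3 3 4 6 6

Derivation:
I0 mul r4: issue@1 deps=(None,None) exec_start@1 write@3
I1 add r2: issue@2 deps=(None,None) exec_start@2 write@3
I2 add r4: issue@3 deps=(None,None) exec_start@3 write@4
I3 mul r3: issue@4 deps=(None,None) exec_start@4 write@6
I4 add r4: issue@5 deps=(None,2) exec_start@5 write@6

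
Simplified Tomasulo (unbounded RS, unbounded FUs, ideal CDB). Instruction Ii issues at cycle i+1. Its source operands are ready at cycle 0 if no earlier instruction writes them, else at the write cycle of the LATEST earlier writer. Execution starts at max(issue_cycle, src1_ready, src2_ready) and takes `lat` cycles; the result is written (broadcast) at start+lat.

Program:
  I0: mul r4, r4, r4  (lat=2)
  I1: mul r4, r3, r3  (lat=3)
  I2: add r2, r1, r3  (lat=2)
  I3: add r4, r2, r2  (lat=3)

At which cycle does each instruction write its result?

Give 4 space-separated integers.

Answer: 3 5 5 8

Derivation:
I0 mul r4: issue@1 deps=(None,None) exec_start@1 write@3
I1 mul r4: issue@2 deps=(None,None) exec_start@2 write@5
I2 add r2: issue@3 deps=(None,None) exec_start@3 write@5
I3 add r4: issue@4 deps=(2,2) exec_start@5 write@8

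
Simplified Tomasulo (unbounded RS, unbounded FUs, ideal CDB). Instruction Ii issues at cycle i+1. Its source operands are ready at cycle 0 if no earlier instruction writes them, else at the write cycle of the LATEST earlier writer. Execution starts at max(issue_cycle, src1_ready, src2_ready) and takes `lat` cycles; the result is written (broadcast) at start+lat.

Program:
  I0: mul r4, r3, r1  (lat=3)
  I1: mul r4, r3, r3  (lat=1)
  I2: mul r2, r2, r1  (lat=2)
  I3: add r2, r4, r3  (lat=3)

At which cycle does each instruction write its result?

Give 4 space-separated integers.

Answer: 4 3 5 7

Derivation:
I0 mul r4: issue@1 deps=(None,None) exec_start@1 write@4
I1 mul r4: issue@2 deps=(None,None) exec_start@2 write@3
I2 mul r2: issue@3 deps=(None,None) exec_start@3 write@5
I3 add r2: issue@4 deps=(1,None) exec_start@4 write@7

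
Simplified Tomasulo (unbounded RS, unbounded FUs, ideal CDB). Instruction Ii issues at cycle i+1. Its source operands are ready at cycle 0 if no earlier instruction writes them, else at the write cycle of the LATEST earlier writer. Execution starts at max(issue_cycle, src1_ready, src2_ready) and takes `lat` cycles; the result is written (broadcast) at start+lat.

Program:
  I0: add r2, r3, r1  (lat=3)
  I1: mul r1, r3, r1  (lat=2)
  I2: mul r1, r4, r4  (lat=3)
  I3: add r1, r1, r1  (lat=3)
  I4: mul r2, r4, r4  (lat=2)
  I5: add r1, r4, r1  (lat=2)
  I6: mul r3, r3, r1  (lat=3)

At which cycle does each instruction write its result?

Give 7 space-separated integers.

I0 add r2: issue@1 deps=(None,None) exec_start@1 write@4
I1 mul r1: issue@2 deps=(None,None) exec_start@2 write@4
I2 mul r1: issue@3 deps=(None,None) exec_start@3 write@6
I3 add r1: issue@4 deps=(2,2) exec_start@6 write@9
I4 mul r2: issue@5 deps=(None,None) exec_start@5 write@7
I5 add r1: issue@6 deps=(None,3) exec_start@9 write@11
I6 mul r3: issue@7 deps=(None,5) exec_start@11 write@14

Answer: 4 4 6 9 7 11 14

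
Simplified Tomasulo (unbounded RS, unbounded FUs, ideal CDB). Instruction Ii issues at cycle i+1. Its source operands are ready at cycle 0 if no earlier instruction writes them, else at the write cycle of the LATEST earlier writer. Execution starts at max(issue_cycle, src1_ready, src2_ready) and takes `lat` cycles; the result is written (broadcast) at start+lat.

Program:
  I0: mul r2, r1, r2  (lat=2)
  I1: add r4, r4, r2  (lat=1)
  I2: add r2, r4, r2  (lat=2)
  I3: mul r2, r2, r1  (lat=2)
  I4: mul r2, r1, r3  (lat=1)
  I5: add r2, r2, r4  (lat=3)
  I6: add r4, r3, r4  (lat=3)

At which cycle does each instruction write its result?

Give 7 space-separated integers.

I0 mul r2: issue@1 deps=(None,None) exec_start@1 write@3
I1 add r4: issue@2 deps=(None,0) exec_start@3 write@4
I2 add r2: issue@3 deps=(1,0) exec_start@4 write@6
I3 mul r2: issue@4 deps=(2,None) exec_start@6 write@8
I4 mul r2: issue@5 deps=(None,None) exec_start@5 write@6
I5 add r2: issue@6 deps=(4,1) exec_start@6 write@9
I6 add r4: issue@7 deps=(None,1) exec_start@7 write@10

Answer: 3 4 6 8 6 9 10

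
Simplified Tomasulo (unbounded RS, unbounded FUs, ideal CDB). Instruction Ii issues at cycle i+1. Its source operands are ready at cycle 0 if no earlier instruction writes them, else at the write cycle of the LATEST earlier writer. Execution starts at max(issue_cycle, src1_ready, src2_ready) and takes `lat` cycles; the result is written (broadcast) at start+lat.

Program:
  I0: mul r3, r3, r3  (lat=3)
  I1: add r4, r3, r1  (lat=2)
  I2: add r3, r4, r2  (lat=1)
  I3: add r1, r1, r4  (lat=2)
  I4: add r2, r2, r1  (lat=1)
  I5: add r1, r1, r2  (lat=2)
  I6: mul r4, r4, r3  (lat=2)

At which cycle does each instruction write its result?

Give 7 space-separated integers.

I0 mul r3: issue@1 deps=(None,None) exec_start@1 write@4
I1 add r4: issue@2 deps=(0,None) exec_start@4 write@6
I2 add r3: issue@3 deps=(1,None) exec_start@6 write@7
I3 add r1: issue@4 deps=(None,1) exec_start@6 write@8
I4 add r2: issue@5 deps=(None,3) exec_start@8 write@9
I5 add r1: issue@6 deps=(3,4) exec_start@9 write@11
I6 mul r4: issue@7 deps=(1,2) exec_start@7 write@9

Answer: 4 6 7 8 9 11 9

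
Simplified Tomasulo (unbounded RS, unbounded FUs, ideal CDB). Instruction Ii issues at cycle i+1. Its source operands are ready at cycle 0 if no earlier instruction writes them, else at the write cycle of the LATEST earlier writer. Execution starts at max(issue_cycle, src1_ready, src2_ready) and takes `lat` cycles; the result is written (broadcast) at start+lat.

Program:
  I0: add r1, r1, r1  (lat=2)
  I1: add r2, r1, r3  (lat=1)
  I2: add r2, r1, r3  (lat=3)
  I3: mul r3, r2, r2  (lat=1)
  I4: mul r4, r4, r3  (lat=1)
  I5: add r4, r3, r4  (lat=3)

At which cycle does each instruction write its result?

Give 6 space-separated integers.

Answer: 3 4 6 7 8 11

Derivation:
I0 add r1: issue@1 deps=(None,None) exec_start@1 write@3
I1 add r2: issue@2 deps=(0,None) exec_start@3 write@4
I2 add r2: issue@3 deps=(0,None) exec_start@3 write@6
I3 mul r3: issue@4 deps=(2,2) exec_start@6 write@7
I4 mul r4: issue@5 deps=(None,3) exec_start@7 write@8
I5 add r4: issue@6 deps=(3,4) exec_start@8 write@11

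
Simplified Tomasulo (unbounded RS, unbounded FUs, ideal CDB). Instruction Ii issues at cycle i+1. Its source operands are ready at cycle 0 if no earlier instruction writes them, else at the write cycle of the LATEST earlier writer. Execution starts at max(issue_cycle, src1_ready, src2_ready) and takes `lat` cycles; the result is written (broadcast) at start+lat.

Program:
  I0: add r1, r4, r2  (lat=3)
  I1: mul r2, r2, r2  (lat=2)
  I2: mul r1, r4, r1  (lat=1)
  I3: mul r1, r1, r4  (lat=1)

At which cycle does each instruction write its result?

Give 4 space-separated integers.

Answer: 4 4 5 6

Derivation:
I0 add r1: issue@1 deps=(None,None) exec_start@1 write@4
I1 mul r2: issue@2 deps=(None,None) exec_start@2 write@4
I2 mul r1: issue@3 deps=(None,0) exec_start@4 write@5
I3 mul r1: issue@4 deps=(2,None) exec_start@5 write@6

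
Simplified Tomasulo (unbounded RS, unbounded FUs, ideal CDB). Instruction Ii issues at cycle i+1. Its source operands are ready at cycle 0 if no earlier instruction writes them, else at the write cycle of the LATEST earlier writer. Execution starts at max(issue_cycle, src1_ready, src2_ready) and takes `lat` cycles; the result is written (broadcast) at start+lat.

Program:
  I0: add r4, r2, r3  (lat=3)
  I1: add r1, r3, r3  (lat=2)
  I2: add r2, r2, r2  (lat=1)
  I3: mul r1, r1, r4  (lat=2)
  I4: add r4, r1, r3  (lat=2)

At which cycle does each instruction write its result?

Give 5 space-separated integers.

I0 add r4: issue@1 deps=(None,None) exec_start@1 write@4
I1 add r1: issue@2 deps=(None,None) exec_start@2 write@4
I2 add r2: issue@3 deps=(None,None) exec_start@3 write@4
I3 mul r1: issue@4 deps=(1,0) exec_start@4 write@6
I4 add r4: issue@5 deps=(3,None) exec_start@6 write@8

Answer: 4 4 4 6 8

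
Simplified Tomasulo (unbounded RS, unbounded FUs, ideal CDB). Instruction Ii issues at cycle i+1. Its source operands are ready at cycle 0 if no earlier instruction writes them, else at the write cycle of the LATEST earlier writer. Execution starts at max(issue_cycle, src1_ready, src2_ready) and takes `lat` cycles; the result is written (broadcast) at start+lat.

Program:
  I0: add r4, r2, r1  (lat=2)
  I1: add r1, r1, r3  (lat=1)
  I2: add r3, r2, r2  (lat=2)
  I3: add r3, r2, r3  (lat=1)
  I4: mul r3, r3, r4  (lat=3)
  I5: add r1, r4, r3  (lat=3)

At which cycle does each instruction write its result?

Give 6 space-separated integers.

Answer: 3 3 5 6 9 12

Derivation:
I0 add r4: issue@1 deps=(None,None) exec_start@1 write@3
I1 add r1: issue@2 deps=(None,None) exec_start@2 write@3
I2 add r3: issue@3 deps=(None,None) exec_start@3 write@5
I3 add r3: issue@4 deps=(None,2) exec_start@5 write@6
I4 mul r3: issue@5 deps=(3,0) exec_start@6 write@9
I5 add r1: issue@6 deps=(0,4) exec_start@9 write@12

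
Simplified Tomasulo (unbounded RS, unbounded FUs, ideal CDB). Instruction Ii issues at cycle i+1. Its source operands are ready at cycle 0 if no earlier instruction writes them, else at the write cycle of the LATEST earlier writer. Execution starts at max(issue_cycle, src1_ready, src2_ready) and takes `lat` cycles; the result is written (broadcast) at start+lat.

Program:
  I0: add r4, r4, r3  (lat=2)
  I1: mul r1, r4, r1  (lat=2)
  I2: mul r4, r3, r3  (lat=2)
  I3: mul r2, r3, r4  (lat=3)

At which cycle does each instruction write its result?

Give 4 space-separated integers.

I0 add r4: issue@1 deps=(None,None) exec_start@1 write@3
I1 mul r1: issue@2 deps=(0,None) exec_start@3 write@5
I2 mul r4: issue@3 deps=(None,None) exec_start@3 write@5
I3 mul r2: issue@4 deps=(None,2) exec_start@5 write@8

Answer: 3 5 5 8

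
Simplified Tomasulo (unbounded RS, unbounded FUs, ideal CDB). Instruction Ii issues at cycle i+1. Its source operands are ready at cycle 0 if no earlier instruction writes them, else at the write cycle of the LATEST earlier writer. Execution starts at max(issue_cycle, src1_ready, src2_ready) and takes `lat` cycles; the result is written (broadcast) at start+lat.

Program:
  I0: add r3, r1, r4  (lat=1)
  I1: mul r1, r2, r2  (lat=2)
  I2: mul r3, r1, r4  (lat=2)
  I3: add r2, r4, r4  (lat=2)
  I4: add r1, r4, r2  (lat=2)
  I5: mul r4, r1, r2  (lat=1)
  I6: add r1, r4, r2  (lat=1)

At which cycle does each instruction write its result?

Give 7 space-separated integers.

I0 add r3: issue@1 deps=(None,None) exec_start@1 write@2
I1 mul r1: issue@2 deps=(None,None) exec_start@2 write@4
I2 mul r3: issue@3 deps=(1,None) exec_start@4 write@6
I3 add r2: issue@4 deps=(None,None) exec_start@4 write@6
I4 add r1: issue@5 deps=(None,3) exec_start@6 write@8
I5 mul r4: issue@6 deps=(4,3) exec_start@8 write@9
I6 add r1: issue@7 deps=(5,3) exec_start@9 write@10

Answer: 2 4 6 6 8 9 10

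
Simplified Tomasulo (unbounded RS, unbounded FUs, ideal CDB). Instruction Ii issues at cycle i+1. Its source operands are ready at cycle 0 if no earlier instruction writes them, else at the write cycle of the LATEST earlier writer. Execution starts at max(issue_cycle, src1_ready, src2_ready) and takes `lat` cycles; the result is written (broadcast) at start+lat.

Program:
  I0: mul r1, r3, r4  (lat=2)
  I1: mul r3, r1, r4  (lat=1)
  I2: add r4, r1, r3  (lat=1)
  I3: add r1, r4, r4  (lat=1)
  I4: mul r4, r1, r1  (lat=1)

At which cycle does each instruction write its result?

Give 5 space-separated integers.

Answer: 3 4 5 6 7

Derivation:
I0 mul r1: issue@1 deps=(None,None) exec_start@1 write@3
I1 mul r3: issue@2 deps=(0,None) exec_start@3 write@4
I2 add r4: issue@3 deps=(0,1) exec_start@4 write@5
I3 add r1: issue@4 deps=(2,2) exec_start@5 write@6
I4 mul r4: issue@5 deps=(3,3) exec_start@6 write@7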